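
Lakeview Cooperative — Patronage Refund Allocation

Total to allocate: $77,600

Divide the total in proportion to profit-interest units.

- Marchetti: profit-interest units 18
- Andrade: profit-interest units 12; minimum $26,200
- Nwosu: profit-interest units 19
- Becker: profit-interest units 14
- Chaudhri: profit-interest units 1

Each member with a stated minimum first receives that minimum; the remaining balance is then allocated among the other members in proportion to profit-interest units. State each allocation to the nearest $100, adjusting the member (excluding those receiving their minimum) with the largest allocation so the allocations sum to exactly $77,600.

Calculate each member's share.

Fund the minimums — Andrade $26,200. Residual $51,400.
Residual split over remaining profit-interest units 52: Marchetti 17,792.31 → $17,800; Nwosu 18,780.77 → $18,800; Becker 13,838.46 → $13,800; Chaudhri 988.46 → $1,000.

Marchetti: $17,800 · Andrade: $26,200 · Nwosu: $18,800 · Becker: $13,800 · Chaudhri: $1,000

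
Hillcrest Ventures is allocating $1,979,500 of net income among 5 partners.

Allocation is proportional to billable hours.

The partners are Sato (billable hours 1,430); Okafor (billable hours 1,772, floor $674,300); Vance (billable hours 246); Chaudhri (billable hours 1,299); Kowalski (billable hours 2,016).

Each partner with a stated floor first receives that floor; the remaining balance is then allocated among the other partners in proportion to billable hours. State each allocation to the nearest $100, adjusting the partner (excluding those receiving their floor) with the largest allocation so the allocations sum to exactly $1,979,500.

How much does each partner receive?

Fund the minimums — Okafor $674,300. Balance $1,305,200.
Balance split over remaining billable hours 4,991: Sato 373,960.33 → $374,000; Vance 64,331.64 → $64,300; Chaudhri 339,702.42 → $339,700; Kowalski 527,205.61 → $527,200.

Sato: $374,000 · Okafor: $674,300 · Vance: $64,300 · Chaudhri: $339,700 · Kowalski: $527,200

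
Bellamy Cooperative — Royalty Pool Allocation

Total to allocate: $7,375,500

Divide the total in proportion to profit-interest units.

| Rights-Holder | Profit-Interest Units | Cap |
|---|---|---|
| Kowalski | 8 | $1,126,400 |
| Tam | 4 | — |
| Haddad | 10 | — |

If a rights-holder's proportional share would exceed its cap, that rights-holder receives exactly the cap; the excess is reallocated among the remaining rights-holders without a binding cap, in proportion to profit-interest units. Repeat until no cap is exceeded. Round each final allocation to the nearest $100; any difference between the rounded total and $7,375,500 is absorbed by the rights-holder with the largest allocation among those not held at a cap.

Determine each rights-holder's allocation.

Kowalski: $1,126,400 | Tam: $1,785,500 | Haddad: $4,463,600

Profit-interest units total: 22.
Proportional shares (ignoring caps): Kowalski 2,682,000.00; Tam 1,341,000.00; Haddad 3,352,500.00.
Held at cap: Kowalski ($1,126,400); residual $6,249,100 reallocated over remaining profit-interest units 14.
Redistributed shares: Tam 1,785,457.14 → $1,785,500; Haddad 4,463,642.86 → $4,463,600.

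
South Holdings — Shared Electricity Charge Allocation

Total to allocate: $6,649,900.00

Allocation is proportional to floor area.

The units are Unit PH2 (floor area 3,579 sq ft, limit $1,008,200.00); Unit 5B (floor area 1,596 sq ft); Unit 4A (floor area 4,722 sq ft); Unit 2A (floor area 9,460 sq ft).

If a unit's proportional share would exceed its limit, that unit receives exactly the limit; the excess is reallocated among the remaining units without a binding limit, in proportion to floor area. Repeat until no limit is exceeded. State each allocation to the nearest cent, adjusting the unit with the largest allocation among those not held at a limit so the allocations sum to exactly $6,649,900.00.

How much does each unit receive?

Combined floor area = 19,357.
Unconstrained shares: Unit PH2 1,229,528.9611; Unit 5B 548,289.5283; Unit 4A 1,622,194.9579; Unit 2A 3,249,886.5527.
Cap binds for Unit PH2 ($1,008,200.00); residual $5,641,700.00 reallocated over remaining floor area 15,778.
Shares after redistribution: Unit 5B 570,677.7285 → $570,677.73; Unit 4A 1,688,433.7305 → $1,688,433.73; Unit 2A 3,382,588.5410 → $3,382,588.54.

Unit PH2: $1,008,200.00 · Unit 5B: $570,677.73 · Unit 4A: $1,688,433.73 · Unit 2A: $3,382,588.54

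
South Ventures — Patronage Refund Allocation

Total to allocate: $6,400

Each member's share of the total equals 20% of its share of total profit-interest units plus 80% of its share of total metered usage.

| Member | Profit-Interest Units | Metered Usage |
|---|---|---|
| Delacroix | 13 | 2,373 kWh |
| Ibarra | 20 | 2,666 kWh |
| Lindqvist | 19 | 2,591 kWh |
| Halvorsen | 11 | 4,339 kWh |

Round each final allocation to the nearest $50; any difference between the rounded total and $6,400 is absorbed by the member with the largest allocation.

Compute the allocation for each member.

Delacroix: $1,300; Ibarra: $1,550; Lindqvist: $1,500; Halvorsen: $2,050

Profit-interest units total 63; metered usage total 11,969.
Combined weights (20% profit-interest units + 80% metered usage): Delacroix 0.1999; Ibarra 0.2417; Lindqvist 0.2335; Halvorsen 0.3249.
Pro-rata amounts: Delacroix 1,279.23; Ibarra 1,546.79; Lindqvist 1,494.39; Halvorsen 2,079.59.
At nearest $50: Delacroix $1,300; Ibarra $1,550; Lindqvist $1,500; Halvorsen $2,100. Sum = $6,450.
Difference $6,400 − $6,450 = −$50 applied to largest allocation (Halvorsen): Halvorsen becomes $2,050.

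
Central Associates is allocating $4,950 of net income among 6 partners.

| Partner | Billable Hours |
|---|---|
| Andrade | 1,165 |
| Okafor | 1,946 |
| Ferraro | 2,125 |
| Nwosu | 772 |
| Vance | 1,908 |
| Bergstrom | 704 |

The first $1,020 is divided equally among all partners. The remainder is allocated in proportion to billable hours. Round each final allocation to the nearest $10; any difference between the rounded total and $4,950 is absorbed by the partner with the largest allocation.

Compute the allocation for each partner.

Andrade: $700 | Okafor: $1,060 | Ferraro: $1,140 | Nwosu: $520 | Vance: $1,040 | Bergstrom: $490

Equal tier: $1,020 ÷ 6 = $170 apiece.
Remainder $3,930 by billable hours (total 8,620): Andrade 531.14 → $530; Okafor 887.21 → $890; Ferraro 968.82 → $970; Nwosu 351.97 → $350; Vance 869.89 → $870; Bergstrom 320.97 → $320.
Totals: Andrade $170 + $530 = $700; Okafor $170 + $890 = $1,060; Ferraro $170 + $970 = $1,140; Nwosu $170 + $350 = $520; Vance $170 + $870 = $1,040; Bergstrom $170 + $320 = $490.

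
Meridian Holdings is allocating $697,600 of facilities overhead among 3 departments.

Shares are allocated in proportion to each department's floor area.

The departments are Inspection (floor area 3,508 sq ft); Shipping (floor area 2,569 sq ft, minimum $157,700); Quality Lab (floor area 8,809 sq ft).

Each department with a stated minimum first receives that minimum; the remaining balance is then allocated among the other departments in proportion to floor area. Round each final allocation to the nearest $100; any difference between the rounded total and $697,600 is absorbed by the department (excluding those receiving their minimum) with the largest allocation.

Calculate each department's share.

Fund the minimums — Shipping $157,700. Balance $539,900.
Balance split over remaining floor area 12,317: Inspection 153,768.71 → $153,800; Quality Lab 386,131.29 → $386,100.

Inspection: $153,800; Shipping: $157,700; Quality Lab: $386,100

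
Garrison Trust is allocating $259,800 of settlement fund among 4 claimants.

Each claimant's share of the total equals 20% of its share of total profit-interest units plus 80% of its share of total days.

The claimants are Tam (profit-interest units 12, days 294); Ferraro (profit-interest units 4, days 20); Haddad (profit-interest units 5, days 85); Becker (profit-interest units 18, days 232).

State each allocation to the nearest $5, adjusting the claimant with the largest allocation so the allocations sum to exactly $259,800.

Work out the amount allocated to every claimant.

Profit-interest units total 39; days total 631.
Combined weights (20% profit-interest units + 80% days): Tam 0.4343; Ferraro 0.0459; Haddad 0.1334; Becker 0.3864.
Unrounded shares: Tam 112,825.98; Ferraro 11,916.87; Haddad 34,659.00; Becker 100,398.15.
Rounded to nearest $5: Tam $112,825; Ferraro $11,915; Haddad $34,660; Becker $100,400. Sum = $259,800.
No rounding difference to absorb.

Tam: $112,825 · Ferraro: $11,915 · Haddad: $34,660 · Becker: $100,400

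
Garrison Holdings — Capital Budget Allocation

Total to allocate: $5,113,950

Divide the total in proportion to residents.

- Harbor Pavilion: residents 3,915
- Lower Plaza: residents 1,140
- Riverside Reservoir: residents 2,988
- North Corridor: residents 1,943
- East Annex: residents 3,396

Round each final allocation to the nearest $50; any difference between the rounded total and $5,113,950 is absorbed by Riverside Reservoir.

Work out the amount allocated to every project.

Harbor Pavilion: $1,496,100; Lower Plaza: $435,650; Riverside Reservoir: $1,141,900; North Corridor: $742,500; East Annex: $1,297,800

Residents total: 13,382.
Unrounded shares: Harbor Pavilion 3,915/13,382 × $5,113,950 = 1,496,122.72; Lower Plaza 1,140/13,382 × $5,113,950 = 435,652.59; Riverside Reservoir 2,988/13,382 × $5,113,950 = 1,141,868.38; North Corridor 1,943/13,382 × $5,113,950 = 742,520.17; East Annex 3,396/13,382 × $5,113,950 = 1,297,786.15.
After rounding ($50): Harbor Pavilion $1,496,100; Lower Plaza $435,650; Riverside Reservoir $1,141,850; North Corridor $742,500; East Annex $1,297,800. Sum = $5,113,900.
Difference $5,113,950 − $5,113,900 = +$50 applied to Riverside Reservoir: Riverside Reservoir becomes $1,141,900.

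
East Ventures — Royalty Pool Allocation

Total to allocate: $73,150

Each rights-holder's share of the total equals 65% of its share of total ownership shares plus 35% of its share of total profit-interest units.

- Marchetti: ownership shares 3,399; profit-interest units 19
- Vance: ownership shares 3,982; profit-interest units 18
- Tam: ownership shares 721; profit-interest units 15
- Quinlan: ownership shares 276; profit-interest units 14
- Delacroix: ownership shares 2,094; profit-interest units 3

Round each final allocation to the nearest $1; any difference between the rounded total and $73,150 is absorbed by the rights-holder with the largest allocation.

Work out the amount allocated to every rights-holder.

Ownership shares total 10,472; profit-interest units total 69.
Composite weights (65% ownership shares + 35% profit-interest units): Marchetti 0.3074; Vance 0.3385; Tam 0.1208; Quinlan 0.0881; Delacroix 0.1452.
Raw shares: Marchetti 22,482.92; Vance 24,758.95; Tam 8,839.42; Quinlan 6,447.87; Delacroix 10,620.84.
At nearest $1: Marchetti $22,483; Vance $24,759; Tam $8,839; Quinlan $6,448; Delacroix $10,621. Sum = $73,150.
No rounding difference to absorb.

Marchetti: $22,483; Vance: $24,759; Tam: $8,839; Quinlan: $6,448; Delacroix: $10,621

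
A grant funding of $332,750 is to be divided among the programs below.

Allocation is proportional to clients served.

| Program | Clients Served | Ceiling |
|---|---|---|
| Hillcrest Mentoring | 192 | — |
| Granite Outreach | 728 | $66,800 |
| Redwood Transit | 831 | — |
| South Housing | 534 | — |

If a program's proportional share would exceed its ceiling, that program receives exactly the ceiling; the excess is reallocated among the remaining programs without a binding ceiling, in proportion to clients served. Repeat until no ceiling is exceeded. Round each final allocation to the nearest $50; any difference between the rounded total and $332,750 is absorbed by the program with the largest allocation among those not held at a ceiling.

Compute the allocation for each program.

Hillcrest Mentoring: $32,800; Granite Outreach: $66,800; Redwood Transit: $141,950; South Housing: $91,200

Sum of clients served: 2,285.
Proportional shares (ignoring caps): Hillcrest Mentoring 27,959.74; Granite Outreach 106,014.00; Redwood Transit 121,013.24; South Housing 77,763.02.
Capped: Granite Outreach ($66,800); balance $265,950 reallocated over remaining clients served 1,557.
Redistributed shares: Hillcrest Mentoring 32,795.38 → $32,800; Redwood Transit 141,942.49 → $141,950; South Housing 91,212.14 → $91,200.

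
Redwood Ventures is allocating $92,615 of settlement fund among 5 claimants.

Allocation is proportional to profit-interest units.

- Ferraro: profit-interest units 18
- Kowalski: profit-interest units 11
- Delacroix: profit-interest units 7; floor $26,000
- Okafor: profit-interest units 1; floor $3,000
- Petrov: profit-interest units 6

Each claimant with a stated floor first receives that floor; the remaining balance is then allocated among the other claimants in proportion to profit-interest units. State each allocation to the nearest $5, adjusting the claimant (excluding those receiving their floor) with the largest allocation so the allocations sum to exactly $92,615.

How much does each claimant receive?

Fund the minimums — Delacroix $26,000; Okafor $3,000. Balance $63,615.
Balance split over remaining profit-interest units 35: Ferraro 32,716.29 → $32,715; Kowalski 19,993.29 → $19,995; Petrov 10,905.43 → $10,905.

Ferraro: $32,715 | Kowalski: $19,995 | Delacroix: $26,000 | Okafor: $3,000 | Petrov: $10,905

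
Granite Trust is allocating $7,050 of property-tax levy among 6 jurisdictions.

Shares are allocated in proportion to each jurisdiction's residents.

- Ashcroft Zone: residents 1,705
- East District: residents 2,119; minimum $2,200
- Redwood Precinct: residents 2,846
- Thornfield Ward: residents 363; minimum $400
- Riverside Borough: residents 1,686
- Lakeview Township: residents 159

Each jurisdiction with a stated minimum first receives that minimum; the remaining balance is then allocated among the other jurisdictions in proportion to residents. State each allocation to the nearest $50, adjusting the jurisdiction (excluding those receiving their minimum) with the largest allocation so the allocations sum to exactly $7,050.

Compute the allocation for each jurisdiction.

Fund the minimums — East District $2,200; Thornfield Ward $400. Balance $4,450.
Balance split over remaining residents 6,396: Ashcroft Zone 1,186.25 → $1,200; Redwood Precinct 1,980.10 → $2,000; Riverside Borough 1,173.03 → $1,150; Lakeview Township 110.62 → $100.

Ashcroft Zone: $1,200; East District: $2,200; Redwood Precinct: $2,000; Thornfield Ward: $400; Riverside Borough: $1,150; Lakeview Township: $100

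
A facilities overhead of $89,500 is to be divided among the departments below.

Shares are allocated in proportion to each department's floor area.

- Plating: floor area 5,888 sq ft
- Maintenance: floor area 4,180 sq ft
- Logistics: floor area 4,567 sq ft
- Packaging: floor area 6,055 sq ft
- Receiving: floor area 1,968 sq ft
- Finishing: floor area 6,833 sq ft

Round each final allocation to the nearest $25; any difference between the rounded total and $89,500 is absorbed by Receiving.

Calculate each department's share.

Plating: $17,875 · Maintenance: $12,675 · Logistics: $13,850 · Packaging: $18,375 · Receiving: $6,000 · Finishing: $20,725

Total floor area = 29,491.
Unrounded shares: Plating 5,888/29,491 × $89,500 = 17,869.04; Maintenance 4,180/29,491 × $89,500 = 12,685.57; Logistics 4,567/29,491 × $89,500 = 13,860.04; Packaging 6,055/29,491 × $89,500 = 18,375.86; Receiving 1,968/29,491 × $89,500 = 5,972.53; Finishing 6,833/29,491 × $89,500 = 20,736.95.
After rounding ($25): Plating $17,875; Maintenance $12,675; Logistics $13,850; Packaging $18,375; Receiving $5,975; Finishing $20,725. Sum = $89,475.
Difference $89,500 − $89,475 = +$25 applied to Receiving: Receiving becomes $6,000.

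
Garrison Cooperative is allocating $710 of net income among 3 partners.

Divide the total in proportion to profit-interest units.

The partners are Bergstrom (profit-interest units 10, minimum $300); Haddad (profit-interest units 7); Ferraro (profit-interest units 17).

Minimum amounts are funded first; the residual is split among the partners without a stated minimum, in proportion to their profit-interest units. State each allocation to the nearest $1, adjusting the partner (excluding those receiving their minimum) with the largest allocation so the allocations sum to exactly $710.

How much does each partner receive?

Bergstrom: $300; Haddad: $120; Ferraro: $290

Minimums first: Bergstrom $300. Remaining pool $410.
Remaining pool split over remaining profit-interest units 24: Haddad 119.58 → $120; Ferraro 290.42 → $290.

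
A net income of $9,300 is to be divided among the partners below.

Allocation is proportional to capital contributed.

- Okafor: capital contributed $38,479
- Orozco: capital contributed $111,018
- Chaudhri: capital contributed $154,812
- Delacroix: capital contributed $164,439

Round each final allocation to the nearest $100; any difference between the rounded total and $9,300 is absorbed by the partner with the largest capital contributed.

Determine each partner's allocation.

Okafor: $800; Orozco: $2,200; Chaudhri: $3,100; Delacroix: $3,200

Sum of capital contributed: 468,748.
Proportional shares: Okafor 38,479/468,748 × $9,300 = 763.43; Orozco 111,018/468,748 × $9,300 = 2,202.61; Chaudhri 154,812/468,748 × $9,300 = 3,071.48; Delacroix 164,439/468,748 × $9,300 = 3,262.48.
After rounding ($100): Okafor $800; Orozco $2,200; Chaudhri $3,100; Delacroix $3,300. Sum = $9,400.
Difference $9,300 − $9,400 = −$100 applied to largest capital contributed (Delacroix): Delacroix becomes $3,200.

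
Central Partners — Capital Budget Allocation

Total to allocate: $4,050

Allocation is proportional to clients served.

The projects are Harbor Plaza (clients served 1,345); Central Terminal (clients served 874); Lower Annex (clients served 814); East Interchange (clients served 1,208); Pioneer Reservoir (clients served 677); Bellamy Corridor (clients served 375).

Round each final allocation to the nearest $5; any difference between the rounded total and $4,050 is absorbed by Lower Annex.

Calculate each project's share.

Harbor Plaza: $1,030; Central Terminal: $670; Lower Annex: $620; East Interchange: $925; Pioneer Reservoir: $520; Bellamy Corridor: $285

Clients served total: 5,293.
Pro-rata amounts: Harbor Plaza 1,345/5,293 × $4,050 = 1,029.14; Central Terminal 874/5,293 × $4,050 = 668.75; Lower Annex 814/5,293 × $4,050 = 622.84; East Interchange 1,208/5,293 × $4,050 = 924.32; Pioneer Reservoir 677/5,293 × $4,050 = 518.01; Bellamy Corridor 375/5,293 × $4,050 = 286.94.
After rounding ($5): Harbor Plaza $1,030; Central Terminal $670; Lower Annex $625; East Interchange $925; Pioneer Reservoir $520; Bellamy Corridor $285. Sum = $4,055.
Difference $4,050 − $4,055 = −$5 applied to Lower Annex: Lower Annex becomes $620.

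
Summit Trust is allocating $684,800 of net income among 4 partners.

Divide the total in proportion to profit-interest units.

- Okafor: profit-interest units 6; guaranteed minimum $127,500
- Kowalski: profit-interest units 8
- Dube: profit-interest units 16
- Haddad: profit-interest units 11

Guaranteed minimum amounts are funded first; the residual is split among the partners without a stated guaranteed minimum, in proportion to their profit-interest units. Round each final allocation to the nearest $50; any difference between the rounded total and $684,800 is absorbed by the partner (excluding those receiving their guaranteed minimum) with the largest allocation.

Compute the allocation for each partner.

Okafor: $127,500 · Kowalski: $127,400 · Dube: $254,750 · Haddad: $175,150

Guaranteed amounts: Okafor $127,500. Balance $557,300.
Balance split over remaining profit-interest units 35: Kowalski 127,382.86 → $127,400; Dube 254,765.71 → $254,750; Haddad 175,151.43 → $175,150.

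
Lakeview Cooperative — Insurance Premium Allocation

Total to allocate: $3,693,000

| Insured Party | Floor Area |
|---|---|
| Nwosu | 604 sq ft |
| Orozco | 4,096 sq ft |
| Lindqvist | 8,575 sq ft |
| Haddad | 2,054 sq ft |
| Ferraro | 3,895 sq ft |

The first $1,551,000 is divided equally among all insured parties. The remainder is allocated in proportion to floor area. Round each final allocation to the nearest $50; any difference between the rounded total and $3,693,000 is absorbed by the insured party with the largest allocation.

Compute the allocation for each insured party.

First tranche $1,551,000 split equally: $310,200 each.
Remainder $2,142,000 by floor area (total 19,224): Nwosu 67,299.63 → $67,300; Orozco 456,389.51 → $456,400; Lindqvist 955,454.12 → $955,450; Haddad 228,863.30 → $228,850; Ferraro 433,993.45 → $434,000.
Totals: Nwosu $310,200 + $67,300 = $377,500; Orozco $310,200 + $456,400 = $766,600; Lindqvist $310,200 + $955,450 = $1,265,650; Haddad $310,200 + $228,850 = $539,050; Ferraro $310,200 + $434,000 = $744,200.

Nwosu: $377,500 | Orozco: $766,600 | Lindqvist: $1,265,650 | Haddad: $539,050 | Ferraro: $744,200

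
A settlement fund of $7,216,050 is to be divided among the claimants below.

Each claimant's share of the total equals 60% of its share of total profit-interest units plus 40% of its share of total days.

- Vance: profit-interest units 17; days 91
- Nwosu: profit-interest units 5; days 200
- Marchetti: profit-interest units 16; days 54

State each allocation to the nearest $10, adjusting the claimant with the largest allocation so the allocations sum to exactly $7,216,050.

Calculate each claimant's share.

Vance: $2,698,280 · Nwosu: $2,242,980 · Marchetti: $2,274,790

Profit-interest units total 38; days total 345.
Composite weights (60% profit-interest units + 40% days): Vance 0.3739; Nwosu 0.3108; Marchetti 0.3152.
Pro-rata amounts: Vance 2,698,285.30; Nwosu 2,242,975.11; Marchetti 2,274,789.58.
At nearest $10: Vance $2,698,290; Nwosu $2,242,980; Marchetti $2,274,790. Sum = $7,216,060.
Difference $7,216,050 − $7,216,060 = −$10 applied to largest allocation (Vance): Vance becomes $2,698,280.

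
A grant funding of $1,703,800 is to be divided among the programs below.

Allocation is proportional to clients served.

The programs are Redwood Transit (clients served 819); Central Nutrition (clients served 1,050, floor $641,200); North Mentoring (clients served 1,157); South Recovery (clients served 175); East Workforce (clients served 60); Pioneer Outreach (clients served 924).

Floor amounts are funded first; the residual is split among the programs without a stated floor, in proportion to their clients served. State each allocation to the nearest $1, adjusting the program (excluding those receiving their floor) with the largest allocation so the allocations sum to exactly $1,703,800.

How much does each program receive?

Redwood Transit: $277,598 | Central Nutrition: $641,200 | North Mentoring: $392,162 | South Recovery: $59,316 | East Workforce: $20,337 | Pioneer Outreach: $313,187

Guaranteed amounts: Central Nutrition $641,200. Residual $1,062,600.
Residual split over remaining clients served 3,135: Redwood Transit 277,597.89 → $277,598; North Mentoring 392,162.11 → $392,162; South Recovery 59,315.79 → $59,316; East Workforce 20,336.84 → $20,337; Pioneer Outreach 313,187.37 → $313,187.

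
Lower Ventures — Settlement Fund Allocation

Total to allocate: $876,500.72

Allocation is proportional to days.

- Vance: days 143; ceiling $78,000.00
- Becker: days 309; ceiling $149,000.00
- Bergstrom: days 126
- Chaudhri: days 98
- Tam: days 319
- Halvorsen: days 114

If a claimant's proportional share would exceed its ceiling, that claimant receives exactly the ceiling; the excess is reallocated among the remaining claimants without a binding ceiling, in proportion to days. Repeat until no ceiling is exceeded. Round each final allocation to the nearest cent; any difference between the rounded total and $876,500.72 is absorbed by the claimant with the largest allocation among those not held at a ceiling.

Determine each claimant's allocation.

Vance: $78,000.00 | Becker: $149,000.00 | Bergstrom: $124,561.78 | Chaudhri: $96,881.39 | Tam: $315,358.79 | Halvorsen: $112,698.76

Combined days = 1,109.
Unconstrained shares: Vance 113,020.3814; Becker 244,218.8661; Bergstrom 99,584.3920; Chaudhri 77,454.5271; Tam 252,122.3893; Halvorsen 90,100.1642.
Held at cap: Vance ($78,000.00), Becker ($149,000.00); remaining pool $649,500.72 reallocated over remaining days 657.
Shares after redistribution: Bergstrom 124,561.7819 → $124,561.78; Chaudhri 96,881.3859 → $96,881.39; Tam 315,358.7971 → $315,358.80; Halvorsen 112,698.7551 → $112,698.76.
Rounding difference −$0.01 applied to Tam → $315,358.79.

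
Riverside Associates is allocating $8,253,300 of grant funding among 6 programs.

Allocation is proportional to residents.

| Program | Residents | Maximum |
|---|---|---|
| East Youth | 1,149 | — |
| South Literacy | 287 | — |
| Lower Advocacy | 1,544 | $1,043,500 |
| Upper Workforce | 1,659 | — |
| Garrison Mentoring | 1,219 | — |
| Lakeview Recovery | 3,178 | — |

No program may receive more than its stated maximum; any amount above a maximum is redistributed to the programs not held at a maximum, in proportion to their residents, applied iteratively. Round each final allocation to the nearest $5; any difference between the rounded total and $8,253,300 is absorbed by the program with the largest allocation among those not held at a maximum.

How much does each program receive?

East Youth: $1,105,720; South Literacy: $276,190; Lower Advocacy: $1,043,500; Upper Workforce: $1,596,510; Garrison Mentoring: $1,173,085; Lakeview Recovery: $3,058,295

Residents total: 9,036.
Proportional shares (ignoring caps): East Youth 1,049,473.41; South Literacy 262,140.01; Lower Advocacy 1,410,258.43; Upper Workforce 1,515,297.11; Garrison Mentoring 1,113,409.99; Lakeview Recovery 2,902,721.05.
Capped: Lower Advocacy ($1,043,500); remaining pool $7,209,800 reallocated over remaining residents 7,492.
Shares after redistribution: East Youth 1,105,720.80 → $1,105,720; South Literacy 276,189.62 → $276,190; Upper Workforce 1,596,510.70 → $1,596,510; Garrison Mentoring 1,173,084.12 → $1,173,085; Lakeview Recovery 3,058,294.77 → $3,058,295.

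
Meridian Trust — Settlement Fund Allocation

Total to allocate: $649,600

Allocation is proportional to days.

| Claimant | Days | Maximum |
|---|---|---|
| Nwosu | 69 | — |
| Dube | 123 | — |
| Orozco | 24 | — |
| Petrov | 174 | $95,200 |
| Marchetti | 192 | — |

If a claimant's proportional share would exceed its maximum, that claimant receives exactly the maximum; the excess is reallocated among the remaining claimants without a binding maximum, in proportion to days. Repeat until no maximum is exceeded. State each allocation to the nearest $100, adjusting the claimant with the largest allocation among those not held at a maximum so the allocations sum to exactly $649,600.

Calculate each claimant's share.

Total days = 582.
Unconstrained shares: Nwosu 77,014.43; Dube 137,286.60; Orozco 26,787.63; Petrov 194,210.31; Marchetti 214,301.03.
Capped: Petrov ($95,200); balance $554,400 reallocated over remaining days 408.
Remaining shares: Nwosu 93,758.82 → $93,800; Dube 167,135.29 → $167,100; Orozco 32,611.76 → $32,600; Marchetti 260,894.12 → $260,900.

Nwosu: $93,800 · Dube: $167,100 · Orozco: $32,600 · Petrov: $95,200 · Marchetti: $260,900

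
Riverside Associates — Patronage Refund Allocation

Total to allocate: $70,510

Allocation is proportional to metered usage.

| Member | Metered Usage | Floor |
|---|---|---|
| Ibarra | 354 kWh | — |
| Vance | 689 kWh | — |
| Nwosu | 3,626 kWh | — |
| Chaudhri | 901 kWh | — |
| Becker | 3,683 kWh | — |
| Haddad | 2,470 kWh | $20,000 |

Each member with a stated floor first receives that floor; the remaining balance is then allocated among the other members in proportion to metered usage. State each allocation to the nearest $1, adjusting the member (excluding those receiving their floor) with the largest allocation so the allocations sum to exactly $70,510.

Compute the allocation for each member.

Fund the minimums — Haddad $20,000. Balance $50,510.
Balance split over remaining metered usage 9,253: Ibarra 1,932.40 → $1,932; Vance 3,761.09 → $3,761; Nwosu 19,793.5005 → $19,794; Chaudhri 4,918.35 → $4,918; Becker 20,104.65 → $20,105.

Ibarra: $1,932; Vance: $3,761; Nwosu: $19,794; Chaudhri: $4,918; Becker: $20,105; Haddad: $20,000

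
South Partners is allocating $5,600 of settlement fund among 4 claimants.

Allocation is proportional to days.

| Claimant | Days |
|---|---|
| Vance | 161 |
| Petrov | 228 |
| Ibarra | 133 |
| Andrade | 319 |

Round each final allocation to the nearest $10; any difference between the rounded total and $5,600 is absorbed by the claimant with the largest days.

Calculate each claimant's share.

Sum of days: 161 + 228 + 133 + 319 = 841.
Pro-rata amounts: Vance 1,072.06; Petrov 1,518.19; Ibarra 885.61; Andrade 2,124.14.
At nearest $10: Vance $1,070; Petrov $1,520; Ibarra $890; Andrade $2,120. Sum = $5,600.
Rounded total matches; no reconciliation needed.

Vance: $1,070; Petrov: $1,520; Ibarra: $890; Andrade: $2,120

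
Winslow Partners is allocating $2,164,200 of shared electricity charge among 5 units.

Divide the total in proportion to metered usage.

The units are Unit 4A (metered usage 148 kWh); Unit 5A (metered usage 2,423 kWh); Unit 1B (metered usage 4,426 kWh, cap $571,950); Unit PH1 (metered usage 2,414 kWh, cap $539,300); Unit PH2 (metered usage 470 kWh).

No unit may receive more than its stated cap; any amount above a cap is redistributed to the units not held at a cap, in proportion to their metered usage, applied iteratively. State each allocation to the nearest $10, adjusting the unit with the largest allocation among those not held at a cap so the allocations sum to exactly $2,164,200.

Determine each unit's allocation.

Total metered usage = 9,881.
Unconstrained shares: Unit 4A 32,415.91; Unit 5A 530,701.00; Unit 1B 969,410.91; Unit PH1 528,729.76; Unit PH2 102,942.41.
Held at cap: Unit 1B ($571,950); remaining pool $1,592,250 reallocated over remaining metered usage 5,455.
Held at cap: Unit PH1 ($539,300); remaining pool $1,052,950 reallocated over remaining metered usage 3,041.
Remaining shares: Unit 4A 51,245.18 → $51,250; Unit 5A 838,966.74 → $838,970; Unit PH2 162,738.08 → $162,740.
Rounding difference −$10 applied to Unit 5A → $838,960.

Unit 4A: $51,250 · Unit 5A: $838,960 · Unit 1B: $571,950 · Unit PH1: $539,300 · Unit PH2: $162,740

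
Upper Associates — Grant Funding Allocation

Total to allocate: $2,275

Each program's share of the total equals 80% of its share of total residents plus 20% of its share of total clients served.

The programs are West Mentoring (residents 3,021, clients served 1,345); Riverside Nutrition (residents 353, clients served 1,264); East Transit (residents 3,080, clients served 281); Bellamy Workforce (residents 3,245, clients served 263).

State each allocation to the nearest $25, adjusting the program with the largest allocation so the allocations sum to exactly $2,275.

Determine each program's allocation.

Totals — residents 9,699, clients served 3,153.
Blended shares (80% residents + 20% clients served): West Mentoring 0.3345; Riverside Nutrition 0.1093; East Transit 0.2719; Bellamy Workforce 0.2843.
Raw shares: West Mentoring 760.98; Riverside Nutrition 248.64; East Transit 618.51; Bellamy Workforce 646.87.
At nearest $25: West Mentoring $750; Riverside Nutrition $250; East Transit $625; Bellamy Workforce $650. Sum = $2,275.
No rounding difference to absorb.

West Mentoring: $750; Riverside Nutrition: $250; East Transit: $625; Bellamy Workforce: $650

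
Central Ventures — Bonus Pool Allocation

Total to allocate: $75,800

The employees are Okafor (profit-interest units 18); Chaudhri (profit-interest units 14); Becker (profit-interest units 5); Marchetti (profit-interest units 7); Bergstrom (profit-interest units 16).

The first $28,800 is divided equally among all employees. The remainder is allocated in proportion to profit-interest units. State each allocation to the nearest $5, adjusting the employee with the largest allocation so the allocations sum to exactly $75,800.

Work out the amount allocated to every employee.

First tranche $28,800 split equally: $5,760 each.
Remainder $47,000 by profit-interest units (total 60): Okafor 14,100.00 → $14,100; Chaudhri 10,966.67 → $10,965; Becker 3,916.67 → $3,915; Marchetti 5,483.33 → $5,485; Bergstrom 12,533.33 → $12,535.
Totals: Okafor $5,760 + $14,100 = $19,860; Chaudhri $5,760 + $10,965 = $16,725; Becker $5,760 + $3,915 = $9,675; Marchetti $5,760 + $5,485 = $11,245; Bergstrom $5,760 + $12,535 = $18,295.

Okafor: $19,860 · Chaudhri: $16,725 · Becker: $9,675 · Marchetti: $11,245 · Bergstrom: $18,295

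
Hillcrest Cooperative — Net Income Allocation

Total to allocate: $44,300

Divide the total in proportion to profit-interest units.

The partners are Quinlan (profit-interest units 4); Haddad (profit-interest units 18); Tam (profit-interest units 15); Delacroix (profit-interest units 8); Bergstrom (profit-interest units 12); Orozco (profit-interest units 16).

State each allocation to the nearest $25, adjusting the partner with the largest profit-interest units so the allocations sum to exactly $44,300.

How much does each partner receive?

Quinlan: $2,425; Haddad: $10,950; Tam: $9,100; Delacroix: $4,850; Bergstrom: $7,275; Orozco: $9,700

Sum of profit-interest units: 73.
Raw shares: Quinlan 4/73 × $44,300 = 2,427.40; Haddad 18/73 × $44,300 = 10,923.29; Tam 15/73 × $44,300 = 9,102.74; Delacroix 8/73 × $44,300 = 4,854.79; Bergstrom 12/73 × $44,300 = 7,282.19; Orozco 16/73 × $44,300 = 9,709.59.
At nearest $25: Quinlan $2,425; Haddad $10,925; Tam $9,100; Delacroix $4,850; Bergstrom $7,275; Orozco $9,700. Sum = $44,275.
Difference $44,300 − $44,275 = +$25 applied to largest profit-interest units (Haddad): Haddad becomes $10,950.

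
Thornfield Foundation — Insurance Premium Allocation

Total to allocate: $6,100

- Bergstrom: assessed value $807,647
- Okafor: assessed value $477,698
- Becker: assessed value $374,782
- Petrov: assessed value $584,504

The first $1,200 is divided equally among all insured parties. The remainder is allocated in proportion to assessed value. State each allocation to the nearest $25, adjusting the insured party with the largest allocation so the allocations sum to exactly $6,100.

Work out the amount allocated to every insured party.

Bergstrom: $2,050; Okafor: $1,350; Becker: $1,125; Petrov: $1,575

$1,200 shared equally gives $300 per insured party.
Remainder $4,900 by assessed value (total 2,244,631): Bergstrom 1,763.08 → $1,775; Okafor 1,042.81 → $1,050; Becker 818.14 → $825; Petrov 1,275.96 → $1,275.
Rounding difference −$25 on remainder applied to Bergstrom.
Totals: Bergstrom $300 + $1,750 = $2,050; Okafor $300 + $1,050 = $1,350; Becker $300 + $825 = $1,125; Petrov $300 + $1,275 = $1,575.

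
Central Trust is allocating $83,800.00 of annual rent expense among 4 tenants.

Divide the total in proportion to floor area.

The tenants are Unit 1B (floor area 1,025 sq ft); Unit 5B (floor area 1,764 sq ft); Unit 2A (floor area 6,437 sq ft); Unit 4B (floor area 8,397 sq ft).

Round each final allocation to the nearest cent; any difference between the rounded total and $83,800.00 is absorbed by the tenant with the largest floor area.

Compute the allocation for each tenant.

Unit 1B: $4,874.03 · Unit 5B: $8,388.08 · Unit 2A: $30,608.90 · Unit 4B: $39,928.99

Combined floor area = 1,025 + 1,764 + 6,437 + 8,397 = 17,623.
Raw shares: Unit 1B 4,874.0283; Unit 5B 8,388.0838; Unit 2A 30,608.8975; Unit 4B 39,928.9905.
Rounded to nearest cent: Unit 1B $4,874.03; Unit 5B $8,388.08; Unit 2A $30,608.90; Unit 4B $39,928.99. Sum = $83,800.00.
Rounded total matches; no reconciliation needed.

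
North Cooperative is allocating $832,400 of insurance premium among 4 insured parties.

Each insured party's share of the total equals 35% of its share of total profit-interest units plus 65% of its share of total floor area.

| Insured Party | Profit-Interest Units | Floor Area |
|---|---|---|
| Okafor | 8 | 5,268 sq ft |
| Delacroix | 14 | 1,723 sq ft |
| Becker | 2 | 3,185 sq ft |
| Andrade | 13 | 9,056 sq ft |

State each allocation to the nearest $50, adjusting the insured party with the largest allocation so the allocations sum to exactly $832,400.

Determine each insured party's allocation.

Profit-interest units total 37; floor area total 19,232.
Composite weights (35% profit-interest units + 65% floor area): Okafor 0.2537; Delacroix 0.1907; Becker 0.1266; Andrade 0.4290.
Unrounded shares: Okafor 211,198.76; Delacroix 158,710.47; Becker 105,352.73; Andrade 357,138.04.
After rounding ($50): Okafor $211,200; Delacroix $158,700; Becker $105,350; Andrade $357,150. Sum = $832,400.
Rounded total matches; no reconciliation needed.

Okafor: $211,200 · Delacroix: $158,700 · Becker: $105,350 · Andrade: $357,150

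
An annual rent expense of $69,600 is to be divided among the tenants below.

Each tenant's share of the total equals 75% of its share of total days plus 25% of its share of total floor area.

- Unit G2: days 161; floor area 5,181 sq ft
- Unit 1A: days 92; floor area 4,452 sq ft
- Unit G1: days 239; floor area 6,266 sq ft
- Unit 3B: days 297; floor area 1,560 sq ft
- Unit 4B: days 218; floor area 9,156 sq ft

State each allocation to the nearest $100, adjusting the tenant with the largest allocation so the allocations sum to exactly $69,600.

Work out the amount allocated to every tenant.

Totals — days 1,007, floor area 26,615.
Blended shares (75% days + 25% floor area): Unit G2 0.1686; Unit 1A 0.1103; Unit G1 0.2369; Unit 3B 0.2359; Unit 4B 0.2484.
Pro-rata amounts: Unit G2 11,732.94; Unit 1A 7,679.59; Unit G1 16,485.58; Unit 3B 16,415.51; Unit 4B 17,286.38.
After rounding ($100): Unit G2 $11,700; Unit 1A $7,700; Unit G1 $16,500; Unit 3B $16,400; Unit 4B $17,300. Sum = $69,600.
Rounded total matches; no reconciliation needed.

Unit G2: $11,700 | Unit 1A: $7,700 | Unit G1: $16,500 | Unit 3B: $16,400 | Unit 4B: $17,300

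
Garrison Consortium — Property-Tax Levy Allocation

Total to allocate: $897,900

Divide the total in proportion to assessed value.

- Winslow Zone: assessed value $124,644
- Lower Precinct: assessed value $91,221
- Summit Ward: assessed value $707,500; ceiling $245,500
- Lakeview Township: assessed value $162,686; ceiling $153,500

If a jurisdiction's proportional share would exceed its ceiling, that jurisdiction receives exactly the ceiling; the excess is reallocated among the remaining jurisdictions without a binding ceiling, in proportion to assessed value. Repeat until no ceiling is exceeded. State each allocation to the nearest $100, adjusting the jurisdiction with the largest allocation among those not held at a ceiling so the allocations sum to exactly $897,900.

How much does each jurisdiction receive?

Winslow Zone: $288,100; Lower Precinct: $210,800; Summit Ward: $245,500; Lakeview Township: $153,500

Total assessed value = 1,086,051.
Unconstrained shares: Winslow Zone 103,050.27; Lower Precinct 75,417.58; Summit Ward 584,930.40; Lakeview Township 134,501.75.
Cap binds for Summit Ward ($245,500); residual $652,400 reallocated over remaining assessed value 378,551.
Cap binds for Lakeview Township ($153,500); residual $498,900 reallocated over remaining assessed value 215,865.
Redistributed shares: Winslow Zone 288,073.06 → $288,100; Lower Precinct 210,826.94 → $210,800.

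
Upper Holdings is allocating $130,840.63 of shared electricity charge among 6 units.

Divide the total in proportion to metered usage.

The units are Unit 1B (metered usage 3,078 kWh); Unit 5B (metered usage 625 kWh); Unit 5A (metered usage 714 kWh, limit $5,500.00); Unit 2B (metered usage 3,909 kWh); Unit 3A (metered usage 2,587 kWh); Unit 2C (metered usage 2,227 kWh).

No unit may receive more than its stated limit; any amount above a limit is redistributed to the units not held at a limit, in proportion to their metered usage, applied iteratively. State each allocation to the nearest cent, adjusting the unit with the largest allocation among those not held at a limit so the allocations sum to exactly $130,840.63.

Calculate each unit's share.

Total metered usage = 13,140.
Pro-rata shares before constraints: Unit 1B 30,648.9695; Unit 5B 6,223.3937; Unit 5A 7,109.60501; Unit 2B 38,923.5938; Unit 3A 25,759.8714; Unit 2C 22,175.1966.
Capped: Unit 5A ($5,500.00); balance $125,340.63 reallocated over remaining metered usage 12,426.
Redistributed shares: Unit 1B 31,047.6790 → $31,047.68; Unit 5B 6,304.3533 → $6,304.35; Unit 2B 39,429.9471 → $39,429.95; Unit 3A 26,094.9791 → $26,094.98; Unit 2C 22,463.6716 → $22,463.67.

Unit 1B: $31,047.68 · Unit 5B: $6,304.35 · Unit 5A: $5,500.00 · Unit 2B: $39,429.95 · Unit 3A: $26,094.98 · Unit 2C: $22,463.67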